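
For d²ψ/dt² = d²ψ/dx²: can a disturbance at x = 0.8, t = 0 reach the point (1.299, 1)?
Yes. The domain of dependence is [0.299, 2.299], and 0.8 ∈ [0.299, 2.299].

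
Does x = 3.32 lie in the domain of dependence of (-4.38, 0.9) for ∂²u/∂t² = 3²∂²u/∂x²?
No. The domain of dependence is [-7.08, -1.68], and 3.32 is outside this interval.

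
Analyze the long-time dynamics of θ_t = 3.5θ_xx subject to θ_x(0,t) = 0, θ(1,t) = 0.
Long-time behavior: θ → 0. Heat escapes through the Dirichlet boundary.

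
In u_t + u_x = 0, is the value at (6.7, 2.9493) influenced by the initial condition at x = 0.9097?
No. Only data at x = 3.7507 affects (6.7, 2.9493). Advection has one-way propagation along characteristics.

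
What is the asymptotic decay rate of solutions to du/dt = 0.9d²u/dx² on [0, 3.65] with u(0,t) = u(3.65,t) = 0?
Eigenvalues: λₙ = 0.9n²π²/3.65².
First three modes:
  n=1: λ₁ = 0.9π²/3.65² ≈ 0.667
  n=2: λ₂ = 3.6π²/3.65² ≈ 2.667 (4× faster decay)
  n=3: λ₃ = 8.1π²/3.65² ≈ 6.001 (9× faster decay)
As t → ∞, higher modes decay exponentially faster. The n=1 mode dominates: u ~ c₁ sin(πx/3.65) e^{-λ₁t}.
Decay rate: λ₁ = 0.9π²/3.65² ≈ 0.667.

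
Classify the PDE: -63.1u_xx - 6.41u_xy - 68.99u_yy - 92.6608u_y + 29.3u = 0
A = -63.1, B = -6.41, C = -68.99. Discriminant B² - 4AC = -17371.9879. Since -17371.9879 < 0, elliptic.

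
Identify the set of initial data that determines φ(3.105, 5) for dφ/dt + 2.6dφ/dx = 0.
A single point: x = -9.895. The characteristic through (3.105, 5) is x - 2.6t = const, so x = 3.105 - 2.6·5 = -9.895.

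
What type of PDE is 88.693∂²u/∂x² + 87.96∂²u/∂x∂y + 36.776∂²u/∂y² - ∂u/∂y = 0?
With A = 88.693, B = 87.96, C = 36.776, the discriminant is -5310.133472. This is an elliptic PDE.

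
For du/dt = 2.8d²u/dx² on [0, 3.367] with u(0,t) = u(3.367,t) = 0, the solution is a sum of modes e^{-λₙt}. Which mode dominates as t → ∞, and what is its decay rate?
Eigenvalues: λₙ = 2.8n²π²/3.367².
First three modes:
  n=1: λ₁ = 2.8π²/3.367² ≈ 2.438
  n=2: λ₂ = 11.2π²/3.367² ≈ 9.751 (4× faster decay)
  n=3: λ₃ = 25.2π²/3.367² ≈ 21.939 (9× faster decay)
As t → ∞, higher modes decay exponentially faster. The n=1 mode dominates: u ~ c₁ sin(πx/3.367) e^{-λ₁t}.
Decay rate: λ₁ = 2.8π²/3.367² ≈ 2.438.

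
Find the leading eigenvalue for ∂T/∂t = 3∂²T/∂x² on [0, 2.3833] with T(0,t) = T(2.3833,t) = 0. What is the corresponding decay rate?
Eigenvalues: λₙ = 3n²π²/2.3833².
First three modes:
  n=1: λ₁ = 3π²/2.3833² ≈ 5.213
  n=2: λ₂ = 12π²/2.3833² ≈ 20.851 (4× faster decay)
  n=3: λ₃ = 27π²/2.3833² ≈ 46.914 (9× faster decay)
As t → ∞, higher modes decay exponentially faster. The n=1 mode dominates: T ~ c₁ sin(πx/2.3833) e^{-λ₁t}.
Decay rate: λ₁ = 3π²/2.3833² ≈ 5.213.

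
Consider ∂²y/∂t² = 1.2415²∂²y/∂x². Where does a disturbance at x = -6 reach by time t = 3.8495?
Domain of influence: [-10.77915425, -1.22084575]. Data at x = -6 spreads outward at speed 1.2415.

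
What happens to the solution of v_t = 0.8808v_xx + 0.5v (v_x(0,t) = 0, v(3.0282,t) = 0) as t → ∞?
v grows unboundedly. Reaction dominates diffusion (r=0.5 > κπ²/(4L²)≈0.24); solution grows exponentially.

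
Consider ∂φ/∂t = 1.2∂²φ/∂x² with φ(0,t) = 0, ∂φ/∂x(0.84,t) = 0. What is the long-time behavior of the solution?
As t → ∞, φ → 0. Heat escapes through the Dirichlet boundary.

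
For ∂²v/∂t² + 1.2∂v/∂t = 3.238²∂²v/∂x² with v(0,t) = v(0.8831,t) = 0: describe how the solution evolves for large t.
v → 0. Damping (γ=1.2) dissipates energy; oscillations decay exponentially.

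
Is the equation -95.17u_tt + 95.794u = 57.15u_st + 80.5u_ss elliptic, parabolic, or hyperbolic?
Rewriting in standard form: -80.5u_ss - 57.15u_st - 95.17u_tt + 95.794u = 0. Computing B² - 4AC with A = -80.5, B = -57.15, C = -95.17: discriminant = -27378.6175 (negative). Answer: elliptic.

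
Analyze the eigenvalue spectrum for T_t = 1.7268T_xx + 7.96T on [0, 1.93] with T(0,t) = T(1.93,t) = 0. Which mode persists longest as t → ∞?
Eigenvalues: λₙ = 1.7268n²π²/1.93² - 7.96.
First three modes:
  n=1: λ₁ = 1.7268π²/1.93² - 7.96 ≈ -3.385
  n=2: λ₂ = 6.9072π²/1.93² - 7.96 ≈ 10.342
  n=3: λ₃ = 15.5412π²/1.93² - 7.96 ≈ 33.218
Since 1.7268π²/1.93² ≈ 4.575 < 7.96, λ₁ < 0.
The n=1 mode grows fastest (−λₙ is largest for n=1) → dominates.
Asymptotic: T ~ c₁ sin(πx/1.93) e^{3.385t} (exponential growth at rate −λ₁ ≈ 3.385).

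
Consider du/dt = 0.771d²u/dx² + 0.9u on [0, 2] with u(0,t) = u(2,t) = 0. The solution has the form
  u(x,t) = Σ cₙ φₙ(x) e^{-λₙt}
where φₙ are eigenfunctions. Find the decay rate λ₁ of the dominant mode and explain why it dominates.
Eigenvalues: λₙ = 0.771n²π²/2² - 0.9.
First three modes:
  n=1: λ₁ = 0.771π²/2² - 0.9 ≈ 1.002
  n=2: λ₂ = 3.084π²/2² - 0.9 ≈ 6.709
  n=3: λ₃ = 6.939π²/2² - 0.9 ≈ 16.221
Since 0.771π²/2² ≈ 1.902 > 0.9, all λₙ > 0.
The n=1 mode decays slowest → dominates as t → ∞.
Asymptotic: u ~ c₁ sin(πx/2) e^{-λ₁t} with decay rate λ₁ ≈ 1.002.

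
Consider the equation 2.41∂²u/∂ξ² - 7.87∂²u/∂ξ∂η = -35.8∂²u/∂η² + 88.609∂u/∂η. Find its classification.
Rewriting in standard form: 2.41∂²u/∂ξ² - 7.87∂²u/∂ξ∂η + 35.8∂²u/∂η² - 88.609∂u/∂η = 0. Elliptic. (A = 2.41, B = -7.87, C = 35.8 gives B² - 4AC = -283.1751.)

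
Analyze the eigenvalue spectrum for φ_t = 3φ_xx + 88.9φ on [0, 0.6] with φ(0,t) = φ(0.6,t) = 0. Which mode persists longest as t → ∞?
Eigenvalues: λₙ = 3n²π²/0.6² - 88.9.
First three modes:
  n=1: λ₁ = 3π²/0.6² - 88.9 ≈ -6.653
  n=2: λ₂ = 12π²/0.6² - 88.9 ≈ 240.087
  n=3: λ₃ = 27π²/0.6² - 88.9 ≈ 651.32
Since 3π²/0.6² ≈ 82.247 < 88.9, λ₁ < 0.
The n=1 mode grows fastest (−λₙ is largest for n=1) → dominates.
Asymptotic: φ ~ c₁ sin(πx/0.6) e^{6.653t} (exponential growth at rate −λ₁ ≈ 6.653).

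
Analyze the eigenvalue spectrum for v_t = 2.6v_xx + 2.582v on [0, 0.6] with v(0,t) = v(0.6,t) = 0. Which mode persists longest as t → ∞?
Eigenvalues: λₙ = 2.6n²π²/0.6² - 2.582.
First three modes:
  n=1: λ₁ = 2.6π²/0.6² - 2.582 ≈ 68.698
  n=2: λ₂ = 10.4π²/0.6² - 2.582 ≈ 282.54
  n=3: λ₃ = 23.4π²/0.6² - 2.582 ≈ 638.942
Since 2.6π²/0.6² ≈ 71.28 > 2.582, all λₙ > 0.
The n=1 mode decays slowest → dominates as t → ∞.
Asymptotic: v ~ c₁ sin(πx/0.6) e^{-λ₁t} with decay rate λ₁ ≈ 68.698.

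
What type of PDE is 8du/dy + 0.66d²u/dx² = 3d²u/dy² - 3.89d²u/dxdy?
Rewriting in standard form: 0.66d²u/dx² + 3.89d²u/dxdy - 3d²u/dy² + 8du/dy = 0. With A = 0.66, B = 3.89, C = -3, the discriminant is 23.0521. This is a hyperbolic PDE.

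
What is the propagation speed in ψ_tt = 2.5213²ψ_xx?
Speed = 2.5213. Information travels along characteristics x = x₀ ± 2.5213t.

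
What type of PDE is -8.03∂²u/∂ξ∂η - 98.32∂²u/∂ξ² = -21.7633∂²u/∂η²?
Rewriting in standard form: -98.32∂²u/∂ξ² - 8.03∂²u/∂ξ∂η + 21.7633∂²u/∂η² = 0. With A = -98.32, B = -8.03, C = 21.7633, the discriminant is 8623.551524. This is a hyperbolic PDE.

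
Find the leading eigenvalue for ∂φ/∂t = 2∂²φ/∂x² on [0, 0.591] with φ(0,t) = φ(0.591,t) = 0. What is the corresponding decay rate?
Eigenvalues: λₙ = 2n²π²/0.591².
First three modes:
  n=1: λ₁ = 2π²/0.591² ≈ 56.514
  n=2: λ₂ = 8π²/0.591² ≈ 226.055 (4× faster decay)
  n=3: λ₃ = 18π²/0.591² ≈ 508.625 (9× faster decay)
As t → ∞, higher modes decay exponentially faster. The n=1 mode dominates: φ ~ c₁ sin(πx/0.591) e^{-λ₁t}.
Decay rate: λ₁ = 2π²/0.591² ≈ 56.514.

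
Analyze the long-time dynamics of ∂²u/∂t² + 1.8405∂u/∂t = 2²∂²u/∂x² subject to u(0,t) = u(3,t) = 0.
Long-time behavior: u → 0. Damping (γ=1.8405) dissipates energy; oscillations decay exponentially.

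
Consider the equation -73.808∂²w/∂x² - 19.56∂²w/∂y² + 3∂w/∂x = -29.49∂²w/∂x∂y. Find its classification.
Rewriting in standard form: -73.808∂²w/∂x² + 29.49∂²w/∂x∂y - 19.56∂²w/∂y² + 3∂w/∂x = 0. Elliptic. (A = -73.808, B = 29.49, C = -19.56 gives B² - 4AC = -4905.07782.)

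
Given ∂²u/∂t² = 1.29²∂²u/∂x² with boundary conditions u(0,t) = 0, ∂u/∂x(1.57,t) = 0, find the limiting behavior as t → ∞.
u oscillates (no decay). Energy is conserved; the solution oscillates indefinitely as standing waves.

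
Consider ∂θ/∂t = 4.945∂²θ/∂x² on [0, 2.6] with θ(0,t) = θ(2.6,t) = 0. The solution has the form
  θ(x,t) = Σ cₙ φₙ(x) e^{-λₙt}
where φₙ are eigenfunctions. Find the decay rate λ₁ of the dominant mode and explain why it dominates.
Eigenvalues: λₙ = 4.945n²π²/2.6².
First three modes:
  n=1: λ₁ = 4.945π²/2.6² ≈ 7.22
  n=2: λ₂ = 19.78π²/2.6² ≈ 28.879 (4× faster decay)
  n=3: λ₃ = 44.505π²/2.6² ≈ 64.977 (9× faster decay)
As t → ∞, higher modes decay exponentially faster. The n=1 mode dominates: θ ~ c₁ sin(πx/2.6) e^{-λ₁t}.
Decay rate: λ₁ = 4.945π²/2.6² ≈ 7.22.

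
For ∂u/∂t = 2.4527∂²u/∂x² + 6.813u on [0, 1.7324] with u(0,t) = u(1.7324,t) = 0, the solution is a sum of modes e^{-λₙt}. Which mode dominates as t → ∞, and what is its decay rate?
Eigenvalues: λₙ = 2.4527n²π²/1.7324² - 6.813.
First three modes:
  n=1: λ₁ = 2.4527π²/1.7324² - 6.813 ≈ 1.253
  n=2: λ₂ = 9.8108π²/1.7324² - 6.813 ≈ 25.45
  n=3: λ₃ = 22.0743π²/1.7324² - 6.813 ≈ 65.779
Since 2.4527π²/1.7324² ≈ 8.066 > 6.813, all λₙ > 0.
The n=1 mode decays slowest → dominates as t → ∞.
Asymptotic: u ~ c₁ sin(πx/1.7324) e^{-λ₁t} with decay rate λ₁ ≈ 1.253.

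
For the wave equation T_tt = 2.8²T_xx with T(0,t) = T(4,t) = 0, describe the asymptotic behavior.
T oscillates (no decay). Energy is conserved; the solution oscillates indefinitely as standing waves.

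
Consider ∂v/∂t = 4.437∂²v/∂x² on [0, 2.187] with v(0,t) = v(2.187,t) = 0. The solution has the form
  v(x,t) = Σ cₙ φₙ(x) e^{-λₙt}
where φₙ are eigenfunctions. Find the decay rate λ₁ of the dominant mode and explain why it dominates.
Eigenvalues: λₙ = 4.437n²π²/2.187².
First three modes:
  n=1: λ₁ = 4.437π²/2.187² ≈ 9.156
  n=2: λ₂ = 17.748π²/2.187² ≈ 36.623 (4× faster decay)
  n=3: λ₃ = 39.933π²/2.187² ≈ 82.401 (9× faster decay)
As t → ∞, higher modes decay exponentially faster. The n=1 mode dominates: v ~ c₁ sin(πx/2.187) e^{-λ₁t}.
Decay rate: λ₁ = 4.437π²/2.187² ≈ 9.156.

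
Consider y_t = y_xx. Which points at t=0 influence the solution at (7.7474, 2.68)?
The entire real line. The heat equation has infinite propagation speed: any initial disturbance instantly affects all points (though exponentially small far away).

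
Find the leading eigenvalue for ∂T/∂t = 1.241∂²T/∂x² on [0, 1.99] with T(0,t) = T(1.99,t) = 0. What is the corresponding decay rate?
Eigenvalues: λₙ = 1.241n²π²/1.99².
First three modes:
  n=1: λ₁ = 1.241π²/1.99² ≈ 3.093
  n=2: λ₂ = 4.964π²/1.99² ≈ 12.372 (4× faster decay)
  n=3: λ₃ = 11.169π²/1.99² ≈ 27.836 (9× faster decay)
As t → ∞, higher modes decay exponentially faster. The n=1 mode dominates: T ~ c₁ sin(πx/1.99) e^{-λ₁t}.
Decay rate: λ₁ = 1.241π²/1.99² ≈ 3.093.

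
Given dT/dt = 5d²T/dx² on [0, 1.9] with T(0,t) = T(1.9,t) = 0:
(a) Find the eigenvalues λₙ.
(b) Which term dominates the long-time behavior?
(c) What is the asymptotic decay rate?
Eigenvalues: λₙ = 5n²π²/1.9².
First three modes:
  n=1: λ₁ = 5π²/1.9² ≈ 13.67
  n=2: λ₂ = 20π²/1.9² ≈ 54.679 (4× faster decay)
  n=3: λ₃ = 45π²/1.9² ≈ 123.028 (9× faster decay)
As t → ∞, higher modes decay exponentially faster. The n=1 mode dominates: T ~ c₁ sin(πx/1.9) e^{-λ₁t}.
Decay rate: λ₁ = 5π²/1.9² ≈ 13.67.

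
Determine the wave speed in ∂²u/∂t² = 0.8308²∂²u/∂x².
Speed = 0.8308. Information travels along characteristics x = x₀ ± 0.8308t.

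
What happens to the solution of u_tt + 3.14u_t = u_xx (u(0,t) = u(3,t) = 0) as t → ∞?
u → 0. Damping (γ=3.14) dissipates energy; oscillations decay exponentially.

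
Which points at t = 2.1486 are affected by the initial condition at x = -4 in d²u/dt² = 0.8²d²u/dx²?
Domain of influence: [-5.71888, -2.28112]. Data at x = -4 spreads outward at speed 0.8.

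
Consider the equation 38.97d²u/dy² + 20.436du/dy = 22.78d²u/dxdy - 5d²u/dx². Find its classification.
Rewriting in standard form: 5d²u/dx² - 22.78d²u/dxdy + 38.97d²u/dy² + 20.436du/dy = 0. Elliptic. (A = 5, B = -22.78, C = 38.97 gives B² - 4AC = -260.4716.)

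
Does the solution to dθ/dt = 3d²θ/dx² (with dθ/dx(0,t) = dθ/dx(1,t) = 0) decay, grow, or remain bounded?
θ → constant (steady state). Heat is conserved (no flux at boundaries); solution approaches the spatial average.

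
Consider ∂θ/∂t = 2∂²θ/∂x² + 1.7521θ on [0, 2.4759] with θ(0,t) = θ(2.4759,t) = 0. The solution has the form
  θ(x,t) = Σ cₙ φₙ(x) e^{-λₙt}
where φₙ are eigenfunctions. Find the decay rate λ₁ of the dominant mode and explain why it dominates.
Eigenvalues: λₙ = 2n²π²/2.4759² - 1.7521.
First three modes:
  n=1: λ₁ = 2π²/2.4759² - 1.7521 ≈ 1.468
  n=2: λ₂ = 8π²/2.4759² - 1.7521 ≈ 11.128
  n=3: λ₃ = 18π²/2.4759² - 1.7521 ≈ 27.228
Since 2π²/2.4759² ≈ 3.22 > 1.7521, all λₙ > 0.
The n=1 mode decays slowest → dominates as t → ∞.
Asymptotic: θ ~ c₁ sin(πx/2.4759) e^{-λ₁t} with decay rate λ₁ ≈ 1.468.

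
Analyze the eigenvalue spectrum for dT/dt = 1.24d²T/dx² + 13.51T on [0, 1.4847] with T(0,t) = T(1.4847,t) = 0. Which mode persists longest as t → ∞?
Eigenvalues: λₙ = 1.24n²π²/1.4847² - 13.51.
First three modes:
  n=1: λ₁ = 1.24π²/1.4847² - 13.51 ≈ -7.958
  n=2: λ₂ = 4.96π²/1.4847² - 13.51 ≈ 8.698
  n=3: λ₃ = 11.16π²/1.4847² - 13.51 ≈ 36.457
Since 1.24π²/1.4847² ≈ 5.552 < 13.51, λ₁ < 0.
The n=1 mode grows fastest (−λₙ is largest for n=1) → dominates.
Asymptotic: T ~ c₁ sin(πx/1.4847) e^{7.958t} (exponential growth at rate −λ₁ ≈ 7.958).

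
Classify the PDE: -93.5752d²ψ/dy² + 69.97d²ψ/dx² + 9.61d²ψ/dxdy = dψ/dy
Rewriting in standard form: 69.97d²ψ/dx² + 9.61d²ψ/dxdy - 93.5752d²ψ/dy² - dψ/dy = 0. A = 69.97, B = 9.61, C = -93.5752. Discriminant B² - 4AC = 26282.179076. Since 26282.179076 > 0, hyperbolic.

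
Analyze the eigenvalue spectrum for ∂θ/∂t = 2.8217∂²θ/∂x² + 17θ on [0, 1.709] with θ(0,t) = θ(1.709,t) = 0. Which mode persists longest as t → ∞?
Eigenvalues: λₙ = 2.8217n²π²/1.709² - 17.
First three modes:
  n=1: λ₁ = 2.8217π²/1.709² - 17 ≈ -7.465
  n=2: λ₂ = 11.2868π²/1.709² - 17 ≈ 21.141
  n=3: λ₃ = 25.3953π²/1.709² - 17 ≈ 68.816
Since 2.8217π²/1.709² ≈ 9.535 < 17, λ₁ < 0.
The n=1 mode grows fastest (−λₙ is largest for n=1) → dominates.
Asymptotic: θ ~ c₁ sin(πx/1.709) e^{7.465t} (exponential growth at rate −λ₁ ≈ 7.465).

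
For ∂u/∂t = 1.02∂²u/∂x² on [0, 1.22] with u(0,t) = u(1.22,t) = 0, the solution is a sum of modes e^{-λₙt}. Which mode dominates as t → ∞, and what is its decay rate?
Eigenvalues: λₙ = 1.02n²π²/1.22².
First three modes:
  n=1: λ₁ = 1.02π²/1.22² ≈ 6.764
  n=2: λ₂ = 4.08π²/1.22² ≈ 27.055 (4× faster decay)
  n=3: λ₃ = 9.18π²/1.22² ≈ 60.873 (9× faster decay)
As t → ∞, higher modes decay exponentially faster. The n=1 mode dominates: u ~ c₁ sin(πx/1.22) e^{-λ₁t}.
Decay rate: λ₁ = 1.02π²/1.22² ≈ 6.764.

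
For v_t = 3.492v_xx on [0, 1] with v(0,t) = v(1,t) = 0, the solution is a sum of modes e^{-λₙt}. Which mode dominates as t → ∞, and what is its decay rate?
Eigenvalues: λₙ = 3.492n²π².
First three modes:
  n=1: λ₁ = 3.492π² ≈ 34.465
  n=2: λ₂ = 13.968π² ≈ 137.859 (4× faster decay)
  n=3: λ₃ = 31.428π² ≈ 310.182 (9× faster decay)
As t → ∞, higher modes decay exponentially faster. The n=1 mode dominates: v ~ c₁ sin(πx) e^{-λ₁t}.
Decay rate: λ₁ = 3.492π² ≈ 34.465.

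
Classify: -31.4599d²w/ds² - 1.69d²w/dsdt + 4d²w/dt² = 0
Hyperbolic (discriminant = 506.2145).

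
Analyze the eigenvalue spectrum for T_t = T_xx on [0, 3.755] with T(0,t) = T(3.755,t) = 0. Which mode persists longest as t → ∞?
Eigenvalues: λₙ = n²π²/3.755².
First three modes:
  n=1: λ₁ = π²/3.755² ≈ 0.7
  n=2: λ₂ = 4π²/3.755² ≈ 2.8 (4× faster decay)
  n=3: λ₃ = 9π²/3.755² ≈ 6.3 (9× faster decay)
As t → ∞, higher modes decay exponentially faster. The n=1 mode dominates: T ~ c₁ sin(πx/3.755) e^{-λ₁t}.
Decay rate: λ₁ = π²/3.755² ≈ 0.7.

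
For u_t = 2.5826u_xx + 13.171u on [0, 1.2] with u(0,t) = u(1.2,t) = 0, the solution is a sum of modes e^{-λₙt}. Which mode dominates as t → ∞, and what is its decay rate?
Eigenvalues: λₙ = 2.5826n²π²/1.2² - 13.171.
First three modes:
  n=1: λ₁ = 2.5826π²/1.2² - 13.171 ≈ 4.53
  n=2: λ₂ = 10.3304π²/1.2² - 13.171 ≈ 57.632
  n=3: λ₃ = 23.2434π²/1.2² - 13.171 ≈ 146.137
Since 2.5826π²/1.2² ≈ 17.701 > 13.171, all λₙ > 0.
The n=1 mode decays slowest → dominates as t → ∞.
Asymptotic: u ~ c₁ sin(πx/1.2) e^{-λ₁t} with decay rate λ₁ ≈ 4.53.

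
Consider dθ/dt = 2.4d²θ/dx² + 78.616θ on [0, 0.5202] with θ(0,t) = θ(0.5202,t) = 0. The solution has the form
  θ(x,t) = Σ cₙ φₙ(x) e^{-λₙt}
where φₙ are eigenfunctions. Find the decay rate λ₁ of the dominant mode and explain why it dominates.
Eigenvalues: λₙ = 2.4n²π²/0.5202² - 78.616.
First three modes:
  n=1: λ₁ = 2.4π²/0.5202² - 78.616 ≈ 8.917
  n=2: λ₂ = 9.6π²/0.5202² - 78.616 ≈ 271.515
  n=3: λ₃ = 21.6π²/0.5202² - 78.616 ≈ 709.178
Since 2.4π²/0.5202² ≈ 87.533 > 78.616, all λₙ > 0.
The n=1 mode decays slowest → dominates as t → ∞.
Asymptotic: θ ~ c₁ sin(πx/0.5202) e^{-λ₁t} with decay rate λ₁ ≈ 8.917.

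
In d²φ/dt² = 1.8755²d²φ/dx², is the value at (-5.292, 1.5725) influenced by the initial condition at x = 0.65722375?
No. The domain of dependence is [-8.24122375, -2.34277625], and 0.65722375 is outside this interval.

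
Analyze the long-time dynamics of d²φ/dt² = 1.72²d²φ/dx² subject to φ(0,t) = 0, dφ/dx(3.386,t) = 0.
Long-time behavior: φ oscillates (no decay). Energy is conserved; the solution oscillates indefinitely as standing waves.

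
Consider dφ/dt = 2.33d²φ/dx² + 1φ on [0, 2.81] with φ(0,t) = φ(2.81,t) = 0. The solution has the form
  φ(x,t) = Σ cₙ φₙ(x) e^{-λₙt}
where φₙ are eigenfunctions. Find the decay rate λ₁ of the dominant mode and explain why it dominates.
Eigenvalues: λₙ = 2.33n²π²/2.81² - 1.
First three modes:
  n=1: λ₁ = 2.33π²/2.81² - 1 ≈ 1.912
  n=2: λ₂ = 9.32π²/2.81² - 1 ≈ 10.649
  n=3: λ₃ = 20.97π²/2.81² - 1 ≈ 25.211
Since 2.33π²/2.81² ≈ 2.912 > 1, all λₙ > 0.
The n=1 mode decays slowest → dominates as t → ∞.
Asymptotic: φ ~ c₁ sin(πx/2.81) e^{-λ₁t} with decay rate λ₁ ≈ 1.912.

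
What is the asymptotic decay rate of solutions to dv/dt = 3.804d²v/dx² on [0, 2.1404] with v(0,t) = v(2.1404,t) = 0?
Eigenvalues: λₙ = 3.804n²π²/2.1404².
First three modes:
  n=1: λ₁ = 3.804π²/2.1404² ≈ 8.195
  n=2: λ₂ = 15.216π²/2.1404² ≈ 32.78 (4× faster decay)
  n=3: λ₃ = 34.236π²/2.1404² ≈ 73.755 (9× faster decay)
As t → ∞, higher modes decay exponentially faster. The n=1 mode dominates: v ~ c₁ sin(πx/2.1404) e^{-λ₁t}.
Decay rate: λ₁ = 3.804π²/2.1404² ≈ 8.195.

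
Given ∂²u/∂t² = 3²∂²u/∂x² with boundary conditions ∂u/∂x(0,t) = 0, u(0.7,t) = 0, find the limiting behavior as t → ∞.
u oscillates (no decay). Energy is conserved; the solution oscillates indefinitely as standing waves.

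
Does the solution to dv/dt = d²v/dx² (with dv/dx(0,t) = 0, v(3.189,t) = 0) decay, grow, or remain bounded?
v → 0. Heat escapes through the Dirichlet boundary.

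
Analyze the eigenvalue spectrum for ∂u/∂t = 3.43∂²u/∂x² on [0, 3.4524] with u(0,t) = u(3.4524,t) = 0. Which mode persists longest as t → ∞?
Eigenvalues: λₙ = 3.43n²π²/3.4524².
First three modes:
  n=1: λ₁ = 3.43π²/3.4524² ≈ 2.84
  n=2: λ₂ = 13.72π²/3.4524² ≈ 11.361 (4× faster decay)
  n=3: λ₃ = 30.87π²/3.4524² ≈ 25.562 (9× faster decay)
As t → ∞, higher modes decay exponentially faster. The n=1 mode dominates: u ~ c₁ sin(πx/3.4524) e^{-λ₁t}.
Decay rate: λ₁ = 3.43π²/3.4524² ≈ 2.84.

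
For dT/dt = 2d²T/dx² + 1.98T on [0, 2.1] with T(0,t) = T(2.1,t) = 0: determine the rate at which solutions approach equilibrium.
Eigenvalues: λₙ = 2n²π²/2.1² - 1.98.
First three modes:
  n=1: λ₁ = 2π²/2.1² - 1.98 ≈ 2.496
  n=2: λ₂ = 8π²/2.1² - 1.98 ≈ 15.924
  n=3: λ₃ = 18π²/2.1² - 1.98 ≈ 38.304
Since 2π²/2.1² ≈ 4.476 > 1.98, all λₙ > 0.
The n=1 mode decays slowest → dominates as t → ∞.
Asymptotic: T ~ c₁ sin(πx/2.1) e^{-λ₁t} with decay rate λ₁ ≈ 2.496.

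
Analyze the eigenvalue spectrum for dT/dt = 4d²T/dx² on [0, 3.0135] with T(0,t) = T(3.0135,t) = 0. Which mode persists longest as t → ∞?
Eigenvalues: λₙ = 4n²π²/3.0135².
First three modes:
  n=1: λ₁ = 4π²/3.0135² ≈ 4.347
  n=2: λ₂ = 16π²/3.0135² ≈ 17.389 (4× faster decay)
  n=3: λ₃ = 36π²/3.0135² ≈ 39.125 (9× faster decay)
As t → ∞, higher modes decay exponentially faster. The n=1 mode dominates: T ~ c₁ sin(πx/3.0135) e^{-λ₁t}.
Decay rate: λ₁ = 4π²/3.0135² ≈ 4.347.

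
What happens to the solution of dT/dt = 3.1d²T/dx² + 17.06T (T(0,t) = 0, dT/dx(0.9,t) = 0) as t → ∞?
T grows unboundedly. Reaction dominates diffusion (r=17.06 > κπ²/(4L²)≈9.44); solution grows exponentially.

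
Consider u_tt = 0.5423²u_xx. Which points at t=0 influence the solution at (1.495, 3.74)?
Domain of dependence: [-0.533202, 3.523202]. Signals travel at speed 0.5423, so data within |x - 1.495| ≤ 0.5423·3.74 = 2.028202 can reach the point.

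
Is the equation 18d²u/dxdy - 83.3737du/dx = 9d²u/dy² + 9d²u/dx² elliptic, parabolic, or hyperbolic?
Rewriting in standard form: -9d²u/dx² + 18d²u/dxdy - 9d²u/dy² - 83.3737du/dx = 0. Computing B² - 4AC with A = -9, B = 18, C = -9: discriminant = 0 (zero). Answer: parabolic.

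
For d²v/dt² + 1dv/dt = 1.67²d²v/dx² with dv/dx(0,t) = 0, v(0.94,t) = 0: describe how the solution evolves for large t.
v → 0. Damping (γ=1) dissipates energy; oscillations decay exponentially.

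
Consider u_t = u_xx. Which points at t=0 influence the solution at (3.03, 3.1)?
The entire real line. The heat equation has infinite propagation speed: any initial disturbance instantly affects all points (though exponentially small far away).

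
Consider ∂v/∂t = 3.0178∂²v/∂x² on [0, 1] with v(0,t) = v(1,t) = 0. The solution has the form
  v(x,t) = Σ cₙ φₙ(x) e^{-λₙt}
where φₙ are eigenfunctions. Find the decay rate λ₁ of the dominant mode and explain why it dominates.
Eigenvalues: λₙ = 3.0178n²π².
First three modes:
  n=1: λ₁ = 3.0178π² ≈ 29.784
  n=2: λ₂ = 12.0712π² ≈ 119.138 (4× faster decay)
  n=3: λ₃ = 27.1602π² ≈ 268.06 (9× faster decay)
As t → ∞, higher modes decay exponentially faster. The n=1 mode dominates: v ~ c₁ sin(πx) e^{-λ₁t}.
Decay rate: λ₁ = 3.0178π² ≈ 29.784.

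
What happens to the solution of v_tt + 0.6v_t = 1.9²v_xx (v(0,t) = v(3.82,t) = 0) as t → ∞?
v → 0. Damping (γ=0.6) dissipates energy; oscillations decay exponentially.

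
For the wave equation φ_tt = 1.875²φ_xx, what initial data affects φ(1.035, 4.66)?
Domain of dependence: [-7.7025, 9.7725]. Signals travel at speed 1.875, so data within |x - 1.035| ≤ 1.875·4.66 = 8.7375 can reach the point.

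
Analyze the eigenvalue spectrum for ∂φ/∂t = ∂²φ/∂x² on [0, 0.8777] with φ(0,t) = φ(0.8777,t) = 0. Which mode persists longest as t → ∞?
Eigenvalues: λₙ = n²π²/0.8777².
First three modes:
  n=1: λ₁ = π²/0.8777² ≈ 12.812
  n=2: λ₂ = 4π²/0.8777² ≈ 51.247 (4× faster decay)
  n=3: λ₃ = 9π²/0.8777² ≈ 115.306 (9× faster decay)
As t → ∞, higher modes decay exponentially faster. The n=1 mode dominates: φ ~ c₁ sin(πx/0.8777) e^{-λ₁t}.
Decay rate: λ₁ = π²/0.8777² ≈ 12.812.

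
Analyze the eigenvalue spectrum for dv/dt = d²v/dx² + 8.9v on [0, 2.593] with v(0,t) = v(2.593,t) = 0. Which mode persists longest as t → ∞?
Eigenvalues: λₙ = n²π²/2.593² - 8.9.
First three modes:
  n=1: λ₁ = π²/2.593² - 8.9 ≈ -7.432
  n=2: λ₂ = 4π²/2.593² - 8.9 ≈ -3.028
  n=3: λ₃ = 9π²/2.593² - 8.9 ≈ 4.311
Since π²/2.593² ≈ 1.468 < 8.9, λ₁ < 0.
The n=1 mode grows fastest (−λₙ is largest for n=1) → dominates.
Asymptotic: v ~ c₁ sin(πx/2.593) e^{7.432t} (exponential growth at rate −λ₁ ≈ 7.432).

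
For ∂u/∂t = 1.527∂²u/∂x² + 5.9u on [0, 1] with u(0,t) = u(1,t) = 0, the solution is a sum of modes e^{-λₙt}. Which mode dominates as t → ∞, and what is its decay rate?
Eigenvalues: λₙ = 1.527n²π²/1² - 5.9.
First three modes:
  n=1: λ₁ = 1.527π² - 5.9 ≈ 9.171
  n=2: λ₂ = 6.108π² - 5.9 ≈ 54.384
  n=3: λ₃ = 13.743π² - 5.9 ≈ 129.738
Since 1.527π² ≈ 15.071 > 5.9, all λₙ > 0.
The n=1 mode decays slowest → dominates as t → ∞.
Asymptotic: u ~ c₁ sin(πx/1) e^{-λ₁t} with decay rate λ₁ ≈ 9.171.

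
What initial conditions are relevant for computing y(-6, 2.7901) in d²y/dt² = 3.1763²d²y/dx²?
Domain of dependence: [-14.86219463, 2.86219463]. Signals travel at speed 3.1763, so data within |x - -6| ≤ 3.1763·2.7901 = 8.86219463 can reach the point.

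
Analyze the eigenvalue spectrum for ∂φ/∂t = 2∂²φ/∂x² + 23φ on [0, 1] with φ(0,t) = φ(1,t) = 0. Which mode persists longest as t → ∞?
Eigenvalues: λₙ = 2n²π²/1² - 23.
First three modes:
  n=1: λ₁ = 2π² - 23 ≈ -3.261
  n=2: λ₂ = 8π² - 23 ≈ 55.957
  n=3: λ₃ = 18π² - 23 ≈ 154.653
Since 2π² ≈ 19.739 < 23, λ₁ < 0.
The n=1 mode grows fastest (−λₙ is largest for n=1) → dominates.
Asymptotic: φ ~ c₁ sin(πx/1) e^{3.261t} (exponential growth at rate −λ₁ ≈ 3.261).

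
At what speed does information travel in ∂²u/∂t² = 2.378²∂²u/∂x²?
Speed = 2.378. Information travels along characteristics x = x₀ ± 2.378t.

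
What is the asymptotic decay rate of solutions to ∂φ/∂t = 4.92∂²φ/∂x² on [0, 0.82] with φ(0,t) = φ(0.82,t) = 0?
Eigenvalues: λₙ = 4.92n²π²/0.82².
First three modes:
  n=1: λ₁ = 4.92π²/0.82² ≈ 72.217
  n=2: λ₂ = 19.68π²/0.82² ≈ 288.866 (4× faster decay)
  n=3: λ₃ = 44.28π²/0.82² ≈ 649.95 (9× faster decay)
As t → ∞, higher modes decay exponentially faster. The n=1 mode dominates: φ ~ c₁ sin(πx/0.82) e^{-λ₁t}.
Decay rate: λ₁ = 4.92π²/0.82² ≈ 72.217.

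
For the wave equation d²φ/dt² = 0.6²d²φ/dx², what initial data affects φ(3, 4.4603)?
Domain of dependence: [0.32382, 5.67618]. Signals travel at speed 0.6, so data within |x - 3| ≤ 0.6·4.4603 = 2.67618 can reach the point.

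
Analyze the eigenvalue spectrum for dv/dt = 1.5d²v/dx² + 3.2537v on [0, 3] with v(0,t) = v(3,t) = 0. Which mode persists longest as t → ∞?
Eigenvalues: λₙ = 1.5n²π²/3² - 3.2537.
First three modes:
  n=1: λ₁ = 1.5π²/3² - 3.2537 ≈ -1.609
  n=2: λ₂ = 6π²/3² - 3.2537 ≈ 3.326
  n=3: λ₃ = 13.5π²/3² - 3.2537 ≈ 11.551
Since 1.5π²/3² ≈ 1.645 < 3.2537, λ₁ < 0.
The n=1 mode grows fastest (−λₙ is largest for n=1) → dominates.
Asymptotic: v ~ c₁ sin(πx/3) e^{1.609t} (exponential growth at rate −λ₁ ≈ 1.609).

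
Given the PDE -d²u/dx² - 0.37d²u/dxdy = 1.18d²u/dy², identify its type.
Rewriting in standard form: -d²u/dx² - 0.37d²u/dxdy - 1.18d²u/dy² = 0. The second-order coefficients are A = -1, B = -0.37, C = -1.18. Since B² - 4AC = -4.5831 < 0, this is an elliptic PDE.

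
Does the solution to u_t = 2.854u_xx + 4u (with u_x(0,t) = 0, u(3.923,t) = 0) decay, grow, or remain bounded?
u grows unboundedly. Reaction dominates diffusion (r=4 > κπ²/(4L²)≈0.46); solution grows exponentially.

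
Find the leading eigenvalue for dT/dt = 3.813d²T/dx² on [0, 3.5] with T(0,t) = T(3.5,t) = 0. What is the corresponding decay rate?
Eigenvalues: λₙ = 3.813n²π²/3.5².
First three modes:
  n=1: λ₁ = 3.813π²/3.5² ≈ 3.072
  n=2: λ₂ = 15.252π²/3.5² ≈ 12.288 (4× faster decay)
  n=3: λ₃ = 34.317π²/3.5² ≈ 27.649 (9× faster decay)
As t → ∞, higher modes decay exponentially faster. The n=1 mode dominates: T ~ c₁ sin(πx/3.5) e^{-λ₁t}.
Decay rate: λ₁ = 3.813π²/3.5² ≈ 3.072.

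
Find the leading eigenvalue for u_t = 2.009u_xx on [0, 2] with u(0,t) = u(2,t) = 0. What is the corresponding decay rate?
Eigenvalues: λₙ = 2.009n²π²/2².
First three modes:
  n=1: λ₁ = 2.009π²/2² ≈ 4.957
  n=2: λ₂ = 8.036π²/2² ≈ 19.828 (4× faster decay)
  n=3: λ₃ = 18.081π²/2² ≈ 44.613 (9× faster decay)
As t → ∞, higher modes decay exponentially faster. The n=1 mode dominates: u ~ c₁ sin(πx/2) e^{-λ₁t}.
Decay rate: λ₁ = 2.009π²/2² ≈ 4.957.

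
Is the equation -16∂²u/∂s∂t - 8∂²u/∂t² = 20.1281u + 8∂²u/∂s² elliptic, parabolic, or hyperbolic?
Rewriting in standard form: -8∂²u/∂s² - 16∂²u/∂s∂t - 8∂²u/∂t² - 20.1281u = 0. Computing B² - 4AC with A = -8, B = -16, C = -8: discriminant = 0 (zero). Answer: parabolic.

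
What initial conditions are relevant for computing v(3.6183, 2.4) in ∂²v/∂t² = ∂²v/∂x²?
Domain of dependence: [1.2183, 6.0183]. Signals travel at speed 1, so data within |x - 3.6183| ≤ 1·2.4 = 2.4 can reach the point.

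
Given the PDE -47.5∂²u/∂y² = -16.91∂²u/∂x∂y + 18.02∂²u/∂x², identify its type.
Rewriting in standard form: -18.02∂²u/∂x² + 16.91∂²u/∂x∂y - 47.5∂²u/∂y² = 0. The second-order coefficients are A = -18.02, B = 16.91, C = -47.5. Since B² - 4AC = -3137.8519 < 0, this is an elliptic PDE.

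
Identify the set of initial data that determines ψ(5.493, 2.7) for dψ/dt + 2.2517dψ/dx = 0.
A single point: x = -0.58659. The characteristic through (5.493, 2.7) is x - 2.2517t = const, so x = 5.493 - 2.2517·2.7 = -0.58659.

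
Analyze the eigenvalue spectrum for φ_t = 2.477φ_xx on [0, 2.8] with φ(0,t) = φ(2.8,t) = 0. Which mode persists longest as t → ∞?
Eigenvalues: λₙ = 2.477n²π²/2.8².
First three modes:
  n=1: λ₁ = 2.477π²/2.8² ≈ 3.118
  n=2: λ₂ = 9.908π²/2.8² ≈ 12.473 (4× faster decay)
  n=3: λ₃ = 22.293π²/2.8² ≈ 28.064 (9× faster decay)
As t → ∞, higher modes decay exponentially faster. The n=1 mode dominates: φ ~ c₁ sin(πx/2.8) e^{-λ₁t}.
Decay rate: λ₁ = 2.477π²/2.8² ≈ 3.118.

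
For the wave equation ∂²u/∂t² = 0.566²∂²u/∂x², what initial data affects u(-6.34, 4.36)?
Domain of dependence: [-8.80776, -3.87224]. Signals travel at speed 0.566, so data within |x - -6.34| ≤ 0.566·4.36 = 2.46776 can reach the point.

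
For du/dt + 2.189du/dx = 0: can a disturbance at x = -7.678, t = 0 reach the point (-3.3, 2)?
Yes. The characteristic through (-3.3, 2) passes through x = -7.678.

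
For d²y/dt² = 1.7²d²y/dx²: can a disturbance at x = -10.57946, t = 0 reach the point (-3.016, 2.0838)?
No. The domain of dependence is [-6.55846, 0.52646], and -10.57946 is outside this interval.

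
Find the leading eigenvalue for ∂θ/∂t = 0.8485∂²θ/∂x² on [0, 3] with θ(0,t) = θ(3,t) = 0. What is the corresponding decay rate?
Eigenvalues: λₙ = 0.8485n²π²/3².
First three modes:
  n=1: λ₁ = 0.8485π²/3² ≈ 0.93
  n=2: λ₂ = 3.394π²/3² ≈ 3.722 (4× faster decay)
  n=3: λ₃ = 7.6365π²/3² ≈ 8.374 (9× faster decay)
As t → ∞, higher modes decay exponentially faster. The n=1 mode dominates: θ ~ c₁ sin(πx/3) e^{-λ₁t}.
Decay rate: λ₁ = 0.8485π²/3² ≈ 0.93.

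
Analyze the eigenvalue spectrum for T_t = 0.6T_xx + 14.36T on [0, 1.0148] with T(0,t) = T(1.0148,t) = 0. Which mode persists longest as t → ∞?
Eigenvalues: λₙ = 0.6n²π²/1.0148² - 14.36.
First three modes:
  n=1: λ₁ = 0.6π²/1.0148² - 14.36 ≈ -8.61
  n=2: λ₂ = 2.4π²/1.0148² - 14.36 ≈ 8.641
  n=3: λ₃ = 5.4π²/1.0148² - 14.36 ≈ 37.393
Since 0.6π²/1.0148² ≈ 5.75 < 14.36, λ₁ < 0.
The n=1 mode grows fastest (−λₙ is largest for n=1) → dominates.
Asymptotic: T ~ c₁ sin(πx/1.0148) e^{8.61t} (exponential growth at rate −λ₁ ≈ 8.61).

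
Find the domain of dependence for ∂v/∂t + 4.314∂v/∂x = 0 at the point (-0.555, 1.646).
A single point: x = -7.655844. The characteristic through (-0.555, 1.646) is x - 4.314t = const, so x = -0.555 - 4.314·1.646 = -7.655844.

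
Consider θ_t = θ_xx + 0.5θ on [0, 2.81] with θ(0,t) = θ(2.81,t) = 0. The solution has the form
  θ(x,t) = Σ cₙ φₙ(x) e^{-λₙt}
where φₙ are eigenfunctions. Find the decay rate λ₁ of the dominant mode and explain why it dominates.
Eigenvalues: λₙ = n²π²/2.81² - 0.5.
First three modes:
  n=1: λ₁ = π²/2.81² - 0.5 ≈ 0.75
  n=2: λ₂ = 4π²/2.81² - 0.5 ≈ 4.5
  n=3: λ₃ = 9π²/2.81² - 0.5 ≈ 10.749
Since π²/2.81² ≈ 1.25 > 0.5, all λₙ > 0.
The n=1 mode decays slowest → dominates as t → ∞.
Asymptotic: θ ~ c₁ sin(πx/2.81) e^{-λ₁t} with decay rate λ₁ ≈ 0.75.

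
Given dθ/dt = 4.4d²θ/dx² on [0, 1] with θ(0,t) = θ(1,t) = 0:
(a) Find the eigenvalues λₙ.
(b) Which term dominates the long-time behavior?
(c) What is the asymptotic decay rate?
Eigenvalues: λₙ = 4.4n²π².
First three modes:
  n=1: λ₁ = 4.4π² ≈ 43.426
  n=2: λ₂ = 17.6π² ≈ 173.705 (4× faster decay)
  n=3: λ₃ = 39.6π² ≈ 390.836 (9× faster decay)
As t → ∞, higher modes decay exponentially faster. The n=1 mode dominates: θ ~ c₁ sin(πx) e^{-λ₁t}.
Decay rate: λ₁ = 4.4π² ≈ 43.426.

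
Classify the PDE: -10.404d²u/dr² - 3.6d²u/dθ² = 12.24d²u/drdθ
Rewriting in standard form: -10.404d²u/dr² - 12.24d²u/drdθ - 3.6d²u/dθ² = 0. A = -10.404, B = -12.24, C = -3.6. Discriminant B² - 4AC = 0. Since 0 = 0, parabolic.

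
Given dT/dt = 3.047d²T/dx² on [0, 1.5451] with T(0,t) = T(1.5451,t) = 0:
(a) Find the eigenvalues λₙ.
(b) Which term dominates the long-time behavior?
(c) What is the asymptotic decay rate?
Eigenvalues: λₙ = 3.047n²π²/1.5451².
First three modes:
  n=1: λ₁ = 3.047π²/1.5451² ≈ 12.597
  n=2: λ₂ = 12.188π²/1.5451² ≈ 50.387 (4× faster decay)
  n=3: λ₃ = 27.423π²/1.5451² ≈ 113.371 (9× faster decay)
As t → ∞, higher modes decay exponentially faster. The n=1 mode dominates: T ~ c₁ sin(πx/1.5451) e^{-λ₁t}.
Decay rate: λ₁ = 3.047π²/1.5451² ≈ 12.597.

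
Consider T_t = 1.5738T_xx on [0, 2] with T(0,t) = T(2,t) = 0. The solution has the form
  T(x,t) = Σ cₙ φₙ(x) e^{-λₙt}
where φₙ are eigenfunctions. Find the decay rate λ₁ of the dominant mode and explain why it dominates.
Eigenvalues: λₙ = 1.5738n²π²/2².
First three modes:
  n=1: λ₁ = 1.5738π²/2² ≈ 3.883
  n=2: λ₂ = 6.2952π²/2² ≈ 15.533 (4× faster decay)
  n=3: λ₃ = 14.1642π²/2² ≈ 34.949 (9× faster decay)
As t → ∞, higher modes decay exponentially faster. The n=1 mode dominates: T ~ c₁ sin(πx/2) e^{-λ₁t}.
Decay rate: λ₁ = 1.5738π²/2² ≈ 3.883.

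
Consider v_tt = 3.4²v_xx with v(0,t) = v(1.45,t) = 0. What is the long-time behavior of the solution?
As t → ∞, v oscillates (no decay). Energy is conserved; the solution oscillates indefinitely as standing waves.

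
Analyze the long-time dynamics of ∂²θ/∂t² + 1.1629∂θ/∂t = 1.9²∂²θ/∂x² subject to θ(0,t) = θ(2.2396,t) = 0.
Long-time behavior: θ → 0. Damping (γ=1.1629) dissipates energy; oscillations decay exponentially.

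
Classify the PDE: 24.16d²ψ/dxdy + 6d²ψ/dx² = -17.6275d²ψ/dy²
Rewriting in standard form: 6d²ψ/dx² + 24.16d²ψ/dxdy + 17.6275d²ψ/dy² = 0. A = 6, B = 24.16, C = 17.6275. Discriminant B² - 4AC = 160.6456. Since 160.6456 > 0, hyperbolic.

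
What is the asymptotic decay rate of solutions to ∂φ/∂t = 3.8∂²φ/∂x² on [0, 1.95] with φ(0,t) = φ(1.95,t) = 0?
Eigenvalues: λₙ = 3.8n²π²/1.95².
First three modes:
  n=1: λ₁ = 3.8π²/1.95² ≈ 9.863
  n=2: λ₂ = 15.2π²/1.95² ≈ 39.452 (4× faster decay)
  n=3: λ₃ = 34.2π²/1.95² ≈ 88.768 (9× faster decay)
As t → ∞, higher modes decay exponentially faster. The n=1 mode dominates: φ ~ c₁ sin(πx/1.95) e^{-λ₁t}.
Decay rate: λ₁ = 3.8π²/1.95² ≈ 9.863.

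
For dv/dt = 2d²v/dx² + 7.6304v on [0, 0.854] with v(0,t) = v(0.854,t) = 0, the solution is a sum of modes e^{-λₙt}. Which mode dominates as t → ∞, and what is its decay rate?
Eigenvalues: λₙ = 2n²π²/0.854² - 7.6304.
First three modes:
  n=1: λ₁ = 2π²/0.854² - 7.6304 ≈ 19.435
  n=2: λ₂ = 8π²/0.854² - 7.6304 ≈ 100.631
  n=3: λ₃ = 18π²/0.854² - 7.6304 ≈ 235.958
Since 2π²/0.854² ≈ 27.065 > 7.6304, all λₙ > 0.
The n=1 mode decays slowest → dominates as t → ∞.
Asymptotic: v ~ c₁ sin(πx/0.854) e^{-λ₁t} with decay rate λ₁ ≈ 19.435.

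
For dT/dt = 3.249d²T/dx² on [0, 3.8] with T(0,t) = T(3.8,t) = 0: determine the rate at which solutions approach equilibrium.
Eigenvalues: λₙ = 3.249n²π²/3.8².
First three modes:
  n=1: λ₁ = 3.249π²/3.8² ≈ 2.221
  n=2: λ₂ = 12.996π²/3.8² ≈ 8.883 (4× faster decay)
  n=3: λ₃ = 29.241π²/3.8² ≈ 19.986 (9× faster decay)
As t → ∞, higher modes decay exponentially faster. The n=1 mode dominates: T ~ c₁ sin(πx/3.8) e^{-λ₁t}.
Decay rate: λ₁ = 3.249π²/3.8² ≈ 2.221.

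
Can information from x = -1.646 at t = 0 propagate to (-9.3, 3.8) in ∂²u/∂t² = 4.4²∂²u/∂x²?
Yes. The domain of dependence is [-26.02, 7.42], and -1.646 ∈ [-26.02, 7.42].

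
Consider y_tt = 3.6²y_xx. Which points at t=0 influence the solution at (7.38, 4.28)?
Domain of dependence: [-8.028, 22.788]. Signals travel at speed 3.6, so data within |x - 7.38| ≤ 3.6·4.28 = 15.408 can reach the point.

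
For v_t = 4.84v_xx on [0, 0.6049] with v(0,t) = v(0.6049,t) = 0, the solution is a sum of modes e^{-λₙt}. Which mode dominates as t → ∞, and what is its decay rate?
Eigenvalues: λₙ = 4.84n²π²/0.6049².
First three modes:
  n=1: λ₁ = 4.84π²/0.6049² ≈ 130.55
  n=2: λ₂ = 19.36π²/0.6049² ≈ 522.201 (4× faster decay)
  n=3: λ₃ = 43.56π²/0.6049² ≈ 1174.953 (9× faster decay)
As t → ∞, higher modes decay exponentially faster. The n=1 mode dominates: v ~ c₁ sin(πx/0.6049) e^{-λ₁t}.
Decay rate: λ₁ = 4.84π²/0.6049² ≈ 130.55.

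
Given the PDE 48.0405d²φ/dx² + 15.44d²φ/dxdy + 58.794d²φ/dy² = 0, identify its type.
The second-order coefficients are A = 48.0405, B = 15.44, C = 58.794. Since B² - 4AC = -11059.579028 < 0, this is an elliptic PDE.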